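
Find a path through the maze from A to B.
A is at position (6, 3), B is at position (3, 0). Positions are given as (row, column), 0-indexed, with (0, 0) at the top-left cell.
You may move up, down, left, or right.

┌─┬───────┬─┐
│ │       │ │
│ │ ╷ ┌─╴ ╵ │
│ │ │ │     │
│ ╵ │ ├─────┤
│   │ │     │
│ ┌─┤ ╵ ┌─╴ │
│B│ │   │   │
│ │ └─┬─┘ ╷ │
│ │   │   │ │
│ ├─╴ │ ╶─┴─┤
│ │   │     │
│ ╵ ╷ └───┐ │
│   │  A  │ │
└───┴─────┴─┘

Finding the shortest path from (6, 3) to (3, 0):
Path length: 8 steps
Directions: left → up → left → down → left → up → up → up

Solution:

┌─┬───────┬─┐
│ │       │ │
│ │ ╷ ┌─╴ ╵ │
│ │ │ │     │
│ ╵ │ ├─────┤
│   │ │     │
│ ┌─┤ ╵ ┌─╴ │
│B│ │   │   │
│ │ └─┬─┘ ╷ │
│↑│   │   │ │
│ ├─╴ │ ╶─┴─┤
│↑│↓ ↰│     │
│ ╵ ╷ └───┐ │
│↑ ↲│↑ A  │ │
└───┴─────┴─┘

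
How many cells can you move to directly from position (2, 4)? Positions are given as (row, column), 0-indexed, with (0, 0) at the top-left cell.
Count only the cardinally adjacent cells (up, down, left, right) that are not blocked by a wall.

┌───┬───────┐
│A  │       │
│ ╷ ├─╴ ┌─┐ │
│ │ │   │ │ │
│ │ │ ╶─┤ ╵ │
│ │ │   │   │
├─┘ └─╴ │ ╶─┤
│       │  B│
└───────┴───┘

Checking passable neighbors of (2, 4):
Neighbors: (1, 4), (3, 4), (2, 5)
Count: 3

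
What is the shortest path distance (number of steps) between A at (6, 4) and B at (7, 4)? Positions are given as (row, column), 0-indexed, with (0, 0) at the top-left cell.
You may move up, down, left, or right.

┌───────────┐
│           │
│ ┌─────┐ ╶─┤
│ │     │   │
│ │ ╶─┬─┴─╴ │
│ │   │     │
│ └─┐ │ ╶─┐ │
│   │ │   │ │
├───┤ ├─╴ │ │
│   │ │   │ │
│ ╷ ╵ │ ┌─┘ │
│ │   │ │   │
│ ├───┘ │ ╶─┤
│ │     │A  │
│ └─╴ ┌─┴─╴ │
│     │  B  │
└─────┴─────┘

Finding path from (6, 4) to (7, 4):
Path: (6,4) → (6,5) → (7,5) → (7,4)
Distance: 3 steps

Solution:

┌───────────┐
│           │
│ ┌─────┐ ╶─┤
│ │     │   │
│ │ ╶─┬─┴─╴ │
│ │   │     │
│ └─┐ │ ╶─┐ │
│   │ │   │ │
├───┤ ├─╴ │ │
│   │ │   │ │
│ ╷ ╵ │ ┌─┘ │
│ │   │ │   │
│ ├───┘ │ ╶─┤
│ │     │A ↓│
│ └─╴ ┌─┴─╴ │
│     │  B ↲│
└─────┴─────┘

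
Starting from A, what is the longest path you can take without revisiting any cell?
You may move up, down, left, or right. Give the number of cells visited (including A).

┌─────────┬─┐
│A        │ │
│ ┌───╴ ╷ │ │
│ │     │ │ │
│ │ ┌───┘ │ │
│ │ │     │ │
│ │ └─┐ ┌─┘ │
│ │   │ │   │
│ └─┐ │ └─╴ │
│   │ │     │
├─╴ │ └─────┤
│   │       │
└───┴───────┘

Finding longest simple path using DFS:
Start: (0, 0)
Longest path visits 16 cells
Path: A → right → right → right → right → down → down → left → down → down → right → right → up → up → up → up

Solution:

┌─────────┬─┐
│A → → → ↓│B│
│ ┌───╴ ╷ │ │
│ │     │↓│↑│
│ │ ┌───┘ │ │
│ │ │  ↓ ↲│↑│
│ │ └─┐ ┌─┘ │
│ │   │↓│  ↑│
│ └─┐ │ └─╴ │
│   │ │↳ → ↑│
├─╴ │ └─────┤
│   │       │
└───┴───────┘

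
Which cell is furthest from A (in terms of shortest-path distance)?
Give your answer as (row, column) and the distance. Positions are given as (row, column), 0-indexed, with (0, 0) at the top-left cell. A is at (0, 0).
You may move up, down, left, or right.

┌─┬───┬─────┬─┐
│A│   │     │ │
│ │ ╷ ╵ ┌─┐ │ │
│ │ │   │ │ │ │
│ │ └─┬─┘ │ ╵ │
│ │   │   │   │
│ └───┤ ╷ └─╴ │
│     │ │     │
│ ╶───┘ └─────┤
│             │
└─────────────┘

Computing BFS distances from A to all cells:
Furthest cell: (2, 2)
Distance: 26 steps

Path from A to the furthest cell:

┌─┬───┬─────┬─┐
│A│↓ ↰│↓ ← ↰│ │
│ │ ╷ ╵ ┌─┐ │ │
│↓│↓│↑ ↲│ │↑│ │
│ │ └─┬─┘ │ ╵ │
│↓│↳ B│↱ ↓│↑ ↰│
│ └───┤ ╷ └─╴ │
│↓    │↑│↳ → ↑│
│ ╶───┘ └─────┤
│↳ → → ↑      │
└─────────────┘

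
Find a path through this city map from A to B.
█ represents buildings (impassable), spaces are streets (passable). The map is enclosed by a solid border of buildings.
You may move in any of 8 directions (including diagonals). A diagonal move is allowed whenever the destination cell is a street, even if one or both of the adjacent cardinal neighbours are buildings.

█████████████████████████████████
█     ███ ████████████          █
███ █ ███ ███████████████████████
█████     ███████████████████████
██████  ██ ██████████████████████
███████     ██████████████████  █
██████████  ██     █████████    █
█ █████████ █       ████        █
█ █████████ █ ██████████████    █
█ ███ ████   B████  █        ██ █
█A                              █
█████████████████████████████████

Finding the shortest path from A to B:
Movement: 8-directional
Path length: 12 steps
Directions: right → right → right → right → right → right → right → right → right → right → right → up-right

Solution:

█████████████████████████████████
█     ███ ████████████          █
███ █ ███ ███████████████████████
█████     ███████████████████████
██████  ██ ██████████████████████
███████     ██████████████████  █
██████████  ██     █████████    █
█ █████████ █       ████        █
█ █████████ █ ██████████████    █
█ ███ ████   B████  █        ██ █
█A→→→→→→→→→→↗                   █
█████████████████████████████████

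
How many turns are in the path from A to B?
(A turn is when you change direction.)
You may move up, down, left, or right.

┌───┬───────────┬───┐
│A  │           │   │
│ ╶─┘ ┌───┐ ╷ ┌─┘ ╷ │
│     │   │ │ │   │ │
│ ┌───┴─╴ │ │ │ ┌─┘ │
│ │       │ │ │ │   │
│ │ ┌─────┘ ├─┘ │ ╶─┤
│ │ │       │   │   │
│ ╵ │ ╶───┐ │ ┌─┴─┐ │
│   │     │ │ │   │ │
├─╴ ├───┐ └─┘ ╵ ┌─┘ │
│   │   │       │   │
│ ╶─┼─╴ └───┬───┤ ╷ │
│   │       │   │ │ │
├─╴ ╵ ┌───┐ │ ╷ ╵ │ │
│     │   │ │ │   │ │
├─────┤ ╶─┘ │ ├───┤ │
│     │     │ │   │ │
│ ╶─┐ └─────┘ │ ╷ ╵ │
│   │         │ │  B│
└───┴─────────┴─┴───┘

Directions: down, right, right, up, right, right, right, down, down, down, left, left, left, down, right, right, down, right, right, up, up, right, up, up, right, up, right, down, down, left, down, right, down, down, down, down, down, down
Number of turns: 20

Solution:

┌───┬───────────┬───┐
│A  │↱ → → ↓    │↱ ↓│
│ ╶─┘ ┌───┐ ╷ ┌─┘ ╷ │
│↳ → ↑│   │↓│ │↱ ↑│↓│
│ ┌───┴─╴ │ │ │ ┌─┘ │
│ │       │↓│ │↑│↓ ↲│
│ │ ┌─────┘ ├─┘ │ ╶─┤
│ │ │↓ ← ← ↲│↱ ↑│↳ ↓│
│ ╵ │ ╶───┐ │ ┌─┴─┐ │
│   │↳ → ↓│ │↑│   │↓│
├─╴ ├───┐ └─┘ ╵ ┌─┘ │
│   │   │↳ → ↑  │  ↓│
│ ╶─┼─╴ └───┬───┤ ╷ │
│   │       │   │ │↓│
├─╴ ╵ ┌───┐ │ ╷ ╵ │ │
│     │   │ │ │   │↓│
├─────┤ ╶─┘ │ ├───┤ │
│     │     │ │   │↓│
│ ╶─┐ └─────┘ │ ╷ ╵ │
│   │         │ │  B│
└───┴─────────┴─┴───┘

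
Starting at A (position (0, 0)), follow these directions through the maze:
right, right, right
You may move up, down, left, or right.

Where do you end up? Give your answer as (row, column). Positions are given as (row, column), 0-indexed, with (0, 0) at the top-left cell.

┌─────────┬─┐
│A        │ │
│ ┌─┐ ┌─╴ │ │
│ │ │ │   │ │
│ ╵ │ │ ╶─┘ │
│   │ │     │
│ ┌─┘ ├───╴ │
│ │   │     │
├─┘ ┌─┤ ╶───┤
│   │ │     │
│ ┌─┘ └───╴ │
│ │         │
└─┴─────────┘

Following directions step by step:
Start: (0, 0)
  right: (0, 0) → (0, 1)
  right: (0, 1) → (0, 2)
  right: (0, 2) → (0, 3)
Final position: (0, 3)

Path taken:

┌─────────┬─┐
│A → → B  │ │
│ ┌─┐ ┌─╴ │ │
│ │ │ │   │ │
│ ╵ │ │ ╶─┘ │
│   │ │     │
│ ┌─┘ ├───╴ │
│ │   │     │
├─┘ ┌─┤ ╶───┤
│   │ │     │
│ ┌─┘ └───╴ │
│ │         │
└─┴─────────┘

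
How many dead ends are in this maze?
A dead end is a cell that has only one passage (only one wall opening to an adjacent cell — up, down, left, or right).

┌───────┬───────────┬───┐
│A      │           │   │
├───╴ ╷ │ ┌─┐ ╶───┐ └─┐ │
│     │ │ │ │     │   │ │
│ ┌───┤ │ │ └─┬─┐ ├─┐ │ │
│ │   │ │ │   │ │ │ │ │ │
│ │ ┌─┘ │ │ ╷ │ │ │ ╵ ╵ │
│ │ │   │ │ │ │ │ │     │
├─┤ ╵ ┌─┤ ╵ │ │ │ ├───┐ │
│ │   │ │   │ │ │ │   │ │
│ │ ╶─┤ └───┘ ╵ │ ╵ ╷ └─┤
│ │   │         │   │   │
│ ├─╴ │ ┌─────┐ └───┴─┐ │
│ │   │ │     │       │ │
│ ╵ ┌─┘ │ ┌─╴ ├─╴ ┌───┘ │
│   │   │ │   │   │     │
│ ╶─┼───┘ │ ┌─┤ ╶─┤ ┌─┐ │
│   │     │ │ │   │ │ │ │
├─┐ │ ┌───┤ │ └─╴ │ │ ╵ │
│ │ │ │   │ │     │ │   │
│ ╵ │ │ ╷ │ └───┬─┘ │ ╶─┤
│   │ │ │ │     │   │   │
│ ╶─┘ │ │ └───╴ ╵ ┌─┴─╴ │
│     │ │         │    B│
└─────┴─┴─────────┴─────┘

Checking each cell for number of passages:

Dead ends found at positions:
  (0, 0)
  (0, 10)
  (1, 5)
  (2, 2)
  (2, 7)
  (2, 9)
  (3, 0)
  (4, 0)
  (4, 3)
  (4, 11)
  (6, 10)
  (7, 2)
  (8, 6)
  (8, 10)
  (9, 0)
  (11, 3)
  (11, 9)
Total dead ends: 17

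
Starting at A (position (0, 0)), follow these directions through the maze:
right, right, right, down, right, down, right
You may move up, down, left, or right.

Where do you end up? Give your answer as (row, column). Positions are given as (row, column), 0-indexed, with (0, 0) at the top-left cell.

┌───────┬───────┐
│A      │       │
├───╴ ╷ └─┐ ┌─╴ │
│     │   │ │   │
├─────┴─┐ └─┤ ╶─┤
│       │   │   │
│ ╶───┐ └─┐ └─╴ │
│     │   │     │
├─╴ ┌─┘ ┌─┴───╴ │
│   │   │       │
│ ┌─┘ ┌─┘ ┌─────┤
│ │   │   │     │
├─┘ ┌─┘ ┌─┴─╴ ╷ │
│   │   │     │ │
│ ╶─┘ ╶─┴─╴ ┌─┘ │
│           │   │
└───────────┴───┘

Following directions step by step:
Start: (0, 0)
  right: (0, 0) → (0, 1)
  right: (0, 1) → (0, 2)
  right: (0, 2) → (0, 3)
  down: (0, 3) → (1, 3)
  right: (1, 3) → (1, 4)
  down: (1, 4) → (2, 4)
  right: (2, 4) → (2, 5)
Final position: (2, 5)

Path taken:

┌───────┬───────┐
│A → → ↓│       │
├───╴ ╷ └─┐ ┌─╴ │
│     │↳ ↓│ │   │
├─────┴─┐ └─┤ ╶─┤
│       │↳ B│   │
│ ╶───┐ └─┐ └─╴ │
│     │   │     │
├─╴ ┌─┘ ┌─┴───╴ │
│   │   │       │
│ ┌─┘ ┌─┘ ┌─────┤
│ │   │   │     │
├─┘ ┌─┘ ┌─┴─╴ ╷ │
│   │   │     │ │
│ ╶─┘ ╶─┴─╴ ┌─┘ │
│           │   │
└───────────┴───┘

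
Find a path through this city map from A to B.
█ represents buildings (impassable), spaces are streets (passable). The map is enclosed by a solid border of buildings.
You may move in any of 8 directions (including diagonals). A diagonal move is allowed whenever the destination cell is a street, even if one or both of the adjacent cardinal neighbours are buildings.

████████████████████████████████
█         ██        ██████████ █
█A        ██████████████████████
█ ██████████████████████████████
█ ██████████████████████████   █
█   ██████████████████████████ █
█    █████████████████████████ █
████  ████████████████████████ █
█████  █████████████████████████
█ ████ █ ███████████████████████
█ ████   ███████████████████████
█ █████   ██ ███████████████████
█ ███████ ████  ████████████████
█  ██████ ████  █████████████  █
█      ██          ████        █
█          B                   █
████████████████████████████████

Finding the shortest path from A to B:
Movement: 8-directional
Path length: 13 steps
Directions: down → down → down-right → down-right → down-right → down-right → down-right → down-right → down-right → down-right → down → down-right → down-right

Solution:

████████████████████████████████
█         ██        ██████████ █
█A        ██████████████████████
█↓██████████████████████████████
█↘██████████████████████████   █
█ ↘ ██████████████████████████ █
█  ↘ █████████████████████████ █
████↘ ████████████████████████ █
█████↘ █████████████████████████
█ ████↘█ ███████████████████████
█ ████ ↘ ███████████████████████
█ █████ ↘ ██ ███████████████████
█ ███████↓████  ████████████████
█  ██████↘████  █████████████  █
█      ██ ↘        ████        █
█          B                   █
████████████████████████████████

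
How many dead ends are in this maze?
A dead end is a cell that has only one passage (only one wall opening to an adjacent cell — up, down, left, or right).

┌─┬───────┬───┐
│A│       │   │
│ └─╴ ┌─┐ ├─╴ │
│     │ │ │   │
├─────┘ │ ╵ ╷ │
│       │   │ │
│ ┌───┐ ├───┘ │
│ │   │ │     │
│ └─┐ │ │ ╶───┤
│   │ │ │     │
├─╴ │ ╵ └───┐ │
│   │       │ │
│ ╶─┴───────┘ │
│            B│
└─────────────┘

Checking each cell for number of passages:

Dead ends found at positions:
  (0, 0)
  (0, 1)
  (0, 5)
  (1, 3)
  (3, 1)
  (5, 5)
Total dead ends: 6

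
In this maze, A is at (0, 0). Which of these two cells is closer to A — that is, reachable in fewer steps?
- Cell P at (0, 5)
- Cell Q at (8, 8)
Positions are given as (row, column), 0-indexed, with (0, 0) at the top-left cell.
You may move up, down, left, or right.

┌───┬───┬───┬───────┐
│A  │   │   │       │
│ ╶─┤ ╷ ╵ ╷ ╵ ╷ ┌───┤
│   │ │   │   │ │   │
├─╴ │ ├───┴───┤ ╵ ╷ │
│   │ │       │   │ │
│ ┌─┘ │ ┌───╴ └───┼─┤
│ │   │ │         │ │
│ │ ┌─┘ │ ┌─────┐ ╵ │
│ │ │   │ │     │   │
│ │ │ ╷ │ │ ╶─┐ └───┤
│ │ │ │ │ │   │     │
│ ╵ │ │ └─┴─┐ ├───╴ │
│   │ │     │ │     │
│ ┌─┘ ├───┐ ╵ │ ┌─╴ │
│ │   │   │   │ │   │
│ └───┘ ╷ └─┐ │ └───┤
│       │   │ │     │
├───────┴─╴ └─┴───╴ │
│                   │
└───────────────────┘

Shortest path A → P at (0, 5): 21 steps
Shortest path A → Q at (8, 8): 24 steps

P is closer (21 steps vs 24 steps).

Path to P:

┌───┬───┬───┬───────┐
│A  │↱ ↓│↱ P│       │
│ ╶─┤ ╷ ╵ ╷ ╵ ╷ ┌───┤
│↳ ↓│↑│↳ ↑│   │ │   │
├─╴ │ ├───┴───┤ ╵ ╷ │
│↓ ↲│↑│       │   │ │
│ ┌─┘ │ ┌───╴ └───┼─┤
│↓│↱ ↑│ │         │ │
│ │ ┌─┘ │ ┌─────┐ ╵ │
│↓│↑│   │ │     │   │
│ │ │ ╷ │ │ ╶─┐ └───┤
│↓│↑│ │ │ │   │     │
│ ╵ │ │ └─┴─┐ ├───╴ │
│↳ ↑│ │     │ │     │
│ ┌─┘ ├───┐ ╵ │ ┌─╴ │
│ │   │   │   │ │   │
│ └───┘ ╷ └─┐ │ └───┤
│       │   │ │     │
├───────┴─╴ └─┴───╴ │
│                   │
└───────────────────┘

Path to Q:

┌───┬───┬───┬───────┐
│A  │   │   │       │
│ ╶─┤ ╷ ╵ ╷ ╵ ╷ ┌───┤
│↳ ↓│ │   │   │ │   │
├─╴ │ ├───┴───┤ ╵ ╷ │
│↓ ↲│ │       │   │ │
│ ┌─┘ │ ┌───╴ └───┼─┤
│↓│   │ │         │ │
│ │ ┌─┘ │ ┌─────┐ ╵ │
│↓│ │   │ │     │   │
│ │ │ ╷ │ │ ╶─┐ └───┤
│↓│ │ │ │ │   │     │
│ ╵ │ │ └─┴─┐ ├───╴ │
│↓  │ │     │ │     │
│ ┌─┘ ├───┐ ╵ │ ┌─╴ │
│↓│   │↱ ↓│   │ │   │
│ └───┘ ╷ └─┐ │ └───┤
│↳ → → ↑│↳ ↓│ │  Q ↰│
├───────┴─╴ └─┴───╴ │
│          ↳ → → → ↑│
└───────────────────┘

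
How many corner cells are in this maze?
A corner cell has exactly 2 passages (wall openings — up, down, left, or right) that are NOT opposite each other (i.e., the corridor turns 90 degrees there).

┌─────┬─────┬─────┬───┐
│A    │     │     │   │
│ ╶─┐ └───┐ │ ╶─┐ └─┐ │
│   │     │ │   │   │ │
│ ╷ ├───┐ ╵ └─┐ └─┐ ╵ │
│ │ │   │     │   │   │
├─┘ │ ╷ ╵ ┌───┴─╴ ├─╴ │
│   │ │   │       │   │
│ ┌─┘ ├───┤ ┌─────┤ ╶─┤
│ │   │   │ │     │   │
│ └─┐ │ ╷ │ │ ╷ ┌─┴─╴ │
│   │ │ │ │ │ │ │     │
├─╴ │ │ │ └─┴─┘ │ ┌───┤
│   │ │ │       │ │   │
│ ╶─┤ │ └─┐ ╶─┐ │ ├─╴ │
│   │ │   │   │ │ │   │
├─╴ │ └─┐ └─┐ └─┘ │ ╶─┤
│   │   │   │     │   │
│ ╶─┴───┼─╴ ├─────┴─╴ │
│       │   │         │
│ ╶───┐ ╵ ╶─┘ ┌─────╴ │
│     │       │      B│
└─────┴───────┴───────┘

Counting corner cells (2 non-opposite passages):
Total corners: 64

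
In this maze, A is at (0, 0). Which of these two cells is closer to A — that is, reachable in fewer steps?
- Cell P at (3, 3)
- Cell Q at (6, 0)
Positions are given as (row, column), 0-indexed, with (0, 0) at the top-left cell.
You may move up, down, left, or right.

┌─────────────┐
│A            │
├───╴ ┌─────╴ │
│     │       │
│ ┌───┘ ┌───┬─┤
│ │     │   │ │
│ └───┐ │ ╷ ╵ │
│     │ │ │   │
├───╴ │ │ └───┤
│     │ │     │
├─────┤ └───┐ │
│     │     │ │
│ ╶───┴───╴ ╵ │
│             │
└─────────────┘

Shortest path A → P at (3, 3): 12 steps
Shortest path A → Q at (6, 0): 22 steps

P is closer (12 steps vs 22 steps).

Path to P:

┌─────────────┐
│A → → → → → ↓│
├───╴ ┌─────╴ │
│     │↓ ← ← ↲│
│ ┌───┘ ┌───┬─┤
│ │    ↓│   │ │
│ └───┐ │ ╷ ╵ │
│     │P│ │   │
├───╴ │ │ └───┤
│     │ │     │
├─────┤ └───┐ │
│     │     │ │
│ ╶───┴───╴ ╵ │
│             │
└─────────────┘

Path to Q:

┌─────────────┐
│A → → → → → ↓│
├───╴ ┌─────╴ │
│     │↓ ← ← ↲│
│ ┌───┘ ┌───┬─┤
│ │    ↓│   │ │
│ └───┐ │ ╷ ╵ │
│     │↓│ │   │
├───╴ │ │ └───┤
│     │↓│     │
├─────┤ └───┐ │
│     │↳ → ↓│ │
│ ╶───┴───╴ ╵ │
│Q ← ← ← ← ↲  │
└─────────────┘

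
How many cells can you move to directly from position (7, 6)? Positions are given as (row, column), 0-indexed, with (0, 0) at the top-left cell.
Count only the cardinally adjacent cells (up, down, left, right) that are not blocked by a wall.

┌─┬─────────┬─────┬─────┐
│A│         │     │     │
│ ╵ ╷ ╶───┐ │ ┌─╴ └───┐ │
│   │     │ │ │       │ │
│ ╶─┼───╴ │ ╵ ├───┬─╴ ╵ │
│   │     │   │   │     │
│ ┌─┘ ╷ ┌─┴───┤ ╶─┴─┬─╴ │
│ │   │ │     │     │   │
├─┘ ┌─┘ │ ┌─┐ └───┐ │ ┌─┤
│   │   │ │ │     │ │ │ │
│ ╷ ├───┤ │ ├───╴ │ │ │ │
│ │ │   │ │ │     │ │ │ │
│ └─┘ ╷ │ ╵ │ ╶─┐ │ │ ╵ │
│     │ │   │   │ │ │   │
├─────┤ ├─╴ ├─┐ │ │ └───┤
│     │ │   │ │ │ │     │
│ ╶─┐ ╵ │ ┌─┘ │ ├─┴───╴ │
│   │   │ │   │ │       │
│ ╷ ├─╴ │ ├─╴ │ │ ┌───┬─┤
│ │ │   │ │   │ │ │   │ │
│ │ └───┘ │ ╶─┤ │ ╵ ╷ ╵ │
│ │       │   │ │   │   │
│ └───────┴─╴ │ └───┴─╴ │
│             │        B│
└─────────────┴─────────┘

Checking passable neighbors of (7, 6):
Neighbors: (8, 6)
Count: 1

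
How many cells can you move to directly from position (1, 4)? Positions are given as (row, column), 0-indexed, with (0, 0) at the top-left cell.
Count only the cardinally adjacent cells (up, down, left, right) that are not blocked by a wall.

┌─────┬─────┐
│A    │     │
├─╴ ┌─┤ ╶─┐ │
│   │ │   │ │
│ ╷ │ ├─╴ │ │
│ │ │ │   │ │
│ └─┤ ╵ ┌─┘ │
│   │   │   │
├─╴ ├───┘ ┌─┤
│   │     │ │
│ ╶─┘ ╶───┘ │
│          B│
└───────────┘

Checking passable neighbors of (1, 4):
Neighbors: (2, 4), (1, 3)
Count: 2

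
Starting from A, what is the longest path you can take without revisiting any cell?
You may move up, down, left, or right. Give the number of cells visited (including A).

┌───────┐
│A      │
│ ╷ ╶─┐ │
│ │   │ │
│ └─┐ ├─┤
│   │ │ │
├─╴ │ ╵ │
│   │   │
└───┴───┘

Finding longest simple path using DFS:
Start: (0, 0)
Longest path visits 8 cells
Path: A → right → down → right → down → down → right → up

Solution:

┌───────┐
│A ↓    │
│ ╷ ╶─┐ │
│ │↳ ↓│ │
│ └─┐ ├─┤
│   │↓│B│
├─╴ │ ╵ │
│   │↳ ↑│
└───┴───┘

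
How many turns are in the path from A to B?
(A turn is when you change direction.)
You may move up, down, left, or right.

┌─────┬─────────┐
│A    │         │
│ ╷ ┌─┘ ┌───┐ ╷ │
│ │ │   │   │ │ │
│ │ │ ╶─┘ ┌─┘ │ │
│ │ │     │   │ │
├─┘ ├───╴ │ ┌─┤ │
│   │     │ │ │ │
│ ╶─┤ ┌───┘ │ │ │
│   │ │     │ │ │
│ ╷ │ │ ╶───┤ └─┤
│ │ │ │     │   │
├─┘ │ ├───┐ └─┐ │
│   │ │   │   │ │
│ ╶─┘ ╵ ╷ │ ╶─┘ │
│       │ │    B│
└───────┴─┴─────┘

Directions: right, down, down, down, left, down, right, down, down, left, down, right, right, up, up, up, up, right, right, up, left, left, up, right, up, right, right, right, down, down, left, down, down, left, left, down, right, right, down, down, right, right
Number of turns: 24

Solution:

┌─────┬─────────┐
│A ↓  │↱ → → ↓  │
│ ╷ ┌─┘ ┌───┐ ╷ │
│ │↓│↱ ↑│   │↓│ │
│ │ │ ╶─┘ ┌─┘ │ │
│ │↓│↑ ← ↰│↓ ↲│ │
├─┘ ├───╴ │ ┌─┤ │
│↓ ↲│↱ → ↑│↓│ │ │
│ ╶─┤ ┌───┘ │ │ │
│↳ ↓│↑│↓ ← ↲│ │ │
│ ╷ │ │ ╶───┤ └─┤
│ │↓│↑│↳ → ↓│   │
├─┘ │ ├───┐ └─┐ │
│↓ ↲│↑│   │↓  │ │
│ ╶─┘ ╵ ╷ │ ╶─┘ │
│↳ → ↑  │ │↳ → B│
└───────┴─┴─────┘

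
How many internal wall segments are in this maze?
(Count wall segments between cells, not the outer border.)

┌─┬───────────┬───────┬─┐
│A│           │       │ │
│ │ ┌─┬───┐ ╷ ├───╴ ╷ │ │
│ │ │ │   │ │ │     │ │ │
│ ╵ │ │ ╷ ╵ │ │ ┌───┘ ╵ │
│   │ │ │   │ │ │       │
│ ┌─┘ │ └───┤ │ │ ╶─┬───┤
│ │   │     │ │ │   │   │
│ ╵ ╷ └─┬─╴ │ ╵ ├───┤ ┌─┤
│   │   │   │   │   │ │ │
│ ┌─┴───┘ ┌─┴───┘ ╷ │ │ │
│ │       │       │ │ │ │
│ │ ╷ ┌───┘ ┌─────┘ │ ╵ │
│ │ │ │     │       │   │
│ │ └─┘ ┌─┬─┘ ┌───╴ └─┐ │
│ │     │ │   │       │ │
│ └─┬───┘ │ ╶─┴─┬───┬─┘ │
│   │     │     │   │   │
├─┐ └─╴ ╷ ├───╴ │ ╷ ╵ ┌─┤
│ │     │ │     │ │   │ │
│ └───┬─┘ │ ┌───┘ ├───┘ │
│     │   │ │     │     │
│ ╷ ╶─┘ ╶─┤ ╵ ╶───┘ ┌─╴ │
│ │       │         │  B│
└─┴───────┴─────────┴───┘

Counting internal wall segments:
Total internal walls: 121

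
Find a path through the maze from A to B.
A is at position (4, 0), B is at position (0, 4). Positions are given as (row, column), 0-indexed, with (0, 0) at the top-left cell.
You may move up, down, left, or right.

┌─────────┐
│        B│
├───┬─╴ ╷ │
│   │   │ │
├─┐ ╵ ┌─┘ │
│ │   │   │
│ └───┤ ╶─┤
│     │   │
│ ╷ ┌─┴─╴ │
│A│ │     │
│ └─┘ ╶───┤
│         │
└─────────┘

Finding the shortest path from (4, 0) to (0, 4):
Path length: 12 steps
Directions: down → right → right → up → right → right → up → left → up → right → up → up

Solution:

┌─────────┐
│        B│
├───┬─╴ ╷ │
│   │   │↑│
├─┐ ╵ ┌─┘ │
│ │   │↱ ↑│
│ └───┤ ╶─┤
│     │↑ ↰│
│ ╷ ┌─┴─╴ │
│A│ │↱ → ↑│
│ └─┘ ╶───┤
│↳ → ↑    │
└─────────┘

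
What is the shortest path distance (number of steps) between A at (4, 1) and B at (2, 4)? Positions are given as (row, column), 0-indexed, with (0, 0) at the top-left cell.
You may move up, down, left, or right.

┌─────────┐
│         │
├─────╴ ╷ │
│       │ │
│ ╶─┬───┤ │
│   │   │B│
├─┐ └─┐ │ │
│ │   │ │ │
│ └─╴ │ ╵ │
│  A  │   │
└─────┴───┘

Finding path from (4, 1) to (2, 4):
Path: (4,1) → (4,2) → (3,2) → (3,1) → (2,1) → (2,0) → (1,0) → (1,1) → (1,2) → (1,3) → (0,3) → (0,4) → (1,4) → (2,4)
Distance: 13 steps

Solution:

┌─────────┐
│      ↱ ↓│
├─────╴ ╷ │
│↱ → → ↑│↓│
│ ╶─┬───┤ │
│↑ ↰│   │B│
├─┐ └─┐ │ │
│ │↑ ↰│ │ │
│ └─╴ │ ╵ │
│  A ↑│   │
└─────┴───┘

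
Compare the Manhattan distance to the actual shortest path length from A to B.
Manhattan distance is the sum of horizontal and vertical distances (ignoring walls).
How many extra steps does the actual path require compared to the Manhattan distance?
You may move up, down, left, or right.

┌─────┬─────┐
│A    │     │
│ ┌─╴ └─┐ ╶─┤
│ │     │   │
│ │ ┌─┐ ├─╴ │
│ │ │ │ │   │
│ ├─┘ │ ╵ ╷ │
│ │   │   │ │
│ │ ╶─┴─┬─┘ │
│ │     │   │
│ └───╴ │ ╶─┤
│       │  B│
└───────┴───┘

Manhattan distance: |5 - 0| + |5 - 0| = 10
Actual path length: 14
Extra steps: 14 - 10 = 4

Solution:

┌─────┬─────┐
│A → ↓│     │
│ ┌─╴ └─┐ ╶─┤
│ │  ↳ ↓│   │
│ │ ┌─┐ ├─╴ │
│ │ │ │↓│↱ ↓│
│ ├─┘ │ ╵ ╷ │
│ │   │↳ ↑│↓│
│ │ ╶─┴─┬─┘ │
│ │     │↓ ↲│
│ └───╴ │ ╶─┤
│       │↳ B│
└───────┴───┘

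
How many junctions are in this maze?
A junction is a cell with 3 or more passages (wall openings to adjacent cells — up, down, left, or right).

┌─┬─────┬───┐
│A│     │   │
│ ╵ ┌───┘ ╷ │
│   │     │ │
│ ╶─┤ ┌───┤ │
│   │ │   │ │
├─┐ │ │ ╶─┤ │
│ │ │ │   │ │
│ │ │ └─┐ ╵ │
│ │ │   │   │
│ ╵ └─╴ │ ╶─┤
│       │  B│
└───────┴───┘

Checking each cell for number of passages:

Junctions found (3+ passages):
  (1, 0): 3 passages
  (4, 4): 3 passages
  (5, 1): 3 passages
Total junctions: 3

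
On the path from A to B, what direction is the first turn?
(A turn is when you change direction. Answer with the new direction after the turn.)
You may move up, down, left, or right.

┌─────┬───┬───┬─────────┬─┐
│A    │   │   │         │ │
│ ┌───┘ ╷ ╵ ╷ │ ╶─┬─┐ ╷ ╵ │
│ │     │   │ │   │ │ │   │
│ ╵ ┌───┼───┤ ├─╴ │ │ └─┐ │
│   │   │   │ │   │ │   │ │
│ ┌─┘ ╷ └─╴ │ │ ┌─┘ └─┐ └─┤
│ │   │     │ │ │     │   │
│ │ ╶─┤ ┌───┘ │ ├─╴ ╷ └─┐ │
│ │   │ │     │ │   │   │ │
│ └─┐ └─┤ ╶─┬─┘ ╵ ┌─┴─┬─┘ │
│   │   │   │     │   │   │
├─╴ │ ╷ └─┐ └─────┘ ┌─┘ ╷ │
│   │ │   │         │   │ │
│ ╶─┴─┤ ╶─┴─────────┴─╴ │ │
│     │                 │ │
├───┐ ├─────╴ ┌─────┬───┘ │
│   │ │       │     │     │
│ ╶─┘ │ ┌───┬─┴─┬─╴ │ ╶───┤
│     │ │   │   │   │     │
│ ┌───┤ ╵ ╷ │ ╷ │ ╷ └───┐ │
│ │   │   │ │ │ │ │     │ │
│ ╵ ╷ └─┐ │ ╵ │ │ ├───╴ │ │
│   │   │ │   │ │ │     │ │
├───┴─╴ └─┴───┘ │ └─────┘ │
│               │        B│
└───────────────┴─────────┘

Directions: down, down, down, down, down, right, down, left, down, right, right, down, down, left, left, down, down, right, up, right, down, right, down, right, right, right, right, up, up, up, left, down, down, left, up, up, left, down, left, up, up, right, right, right, up, right, right, right, right, right, up, up, right, down, down, down, left, left, down, right, right, down, down, down
First turn direction: right

Solution:

┌─────┬───┬───┬─────────┬─┐
│A    │   │   │         │ │
│ ┌───┘ ╷ ╵ ╷ │ ╶─┬─┐ ╷ ╵ │
│↓│     │   │ │   │ │ │   │
│ ╵ ┌───┼───┤ ├─╴ │ │ └─┐ │
│↓  │   │   │ │   │ │   │ │
│ ┌─┘ ╷ └─╴ │ │ ┌─┘ └─┐ └─┤
│↓│   │     │ │ │     │   │
│ │ ╶─┤ ┌───┘ │ ├─╴ ╷ └─┐ │
│↓│   │ │     │ │   │   │ │
│ └─┐ └─┤ ╶─┬─┘ ╵ ┌─┴─┬─┘ │
│↳ ↓│   │   │     │   │↱ ↓│
├─╴ │ ╷ └─┐ └─────┘ ┌─┘ ╷ │
│↓ ↲│ │   │         │  ↑│↓│
│ ╶─┴─┤ ╶─┴─────────┴─╴ │ │
│↳ → ↓│      ↱ → → → → ↑│↓│
├───┐ ├─────╴ ┌─────┬───┘ │
│   │↓│↱ → → ↑│     │↓ ← ↲│
│ ╶─┘ │ ┌───┬─┴─┬─╴ │ ╶───┤
│↓ ← ↲│↑│↓ ↰│↓ ↰│   │↳ → ↓│
│ ┌───┤ ╵ ╷ │ ╷ │ ╷ └───┐ │
│↓│↱ ↓│↑ ↲│↑│↓│↑│ │     │↓│
│ ╵ ╷ └─┐ │ ╵ │ │ ├───╴ │ │
│↳ ↑│↳ ↓│ │↑ ↲│↑│ │     │↓│
├───┴─╴ └─┴───┘ │ └─────┘ │
│      ↳ → → → ↑│        B│
└───────────────┴─────────┘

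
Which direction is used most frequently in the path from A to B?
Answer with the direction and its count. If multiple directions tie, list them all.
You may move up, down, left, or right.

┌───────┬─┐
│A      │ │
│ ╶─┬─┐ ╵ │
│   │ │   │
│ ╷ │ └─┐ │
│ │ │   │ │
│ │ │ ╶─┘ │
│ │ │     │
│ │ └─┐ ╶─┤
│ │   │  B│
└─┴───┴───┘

Directions: right, right, right, down, right, down, down, left, down, right
Counts: {'right': 5, 'down': 4, 'left': 1}
Most common: right (5 times)

Solution:

┌───────┬─┐
│A → → ↓│ │
│ ╶─┬─┐ ╵ │
│   │ │↳ ↓│
│ ╷ │ └─┐ │
│ │ │   │↓│
│ │ │ ╶─┘ │
│ │ │  ↓ ↲│
│ │ └─┐ ╶─┤
│ │   │↳ B│
└─┴───┴───┘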